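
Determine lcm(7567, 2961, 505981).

7567 = 7 · 23 · 47; 2961 = 3² · 7 · 47; 505981 = 7 · 41² · 43
lcm takes max exponent of each prime: 3² · 7 · 23 · 41² · 43 · 47 = 4922689149

4922689149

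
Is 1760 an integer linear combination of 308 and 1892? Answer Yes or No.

gcd(308, 1892): 1892 = 6·308 + 44; 308 = 7·44 + 0 → 44
44 divides 1760, so a solution exists.

Yes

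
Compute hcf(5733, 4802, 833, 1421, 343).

gcd(5733, 4802): 5733 = 1·4802 + 931; 4802 = 5·931 + 147; 931 = 6·147 + 49; 147 = 3·49 + 0 → 49
gcd(49, 833): 833 = 17·49 + 0 → 49
gcd(49, 1421): 1421 = 29·49 + 0 → 49
gcd(49, 343): 343 = 7·49 + 0 → 49

49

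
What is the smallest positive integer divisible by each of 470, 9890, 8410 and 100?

470 = 2 · 5 · 47; 9890 = 2 · 5 · 23 · 43; 8410 = 2 · 5 · 29²; 100 = 2² · 5²
lcm takes max exponent of each prime: 2² · 5² · 23 · 29² · 43 · 47 = 3909220300

3909220300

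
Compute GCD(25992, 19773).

Euclid: 25992 = 1·19773 + 6219; 19773 = 3·6219 + 1116; 6219 = 5·1116 + 639; 1116 = 1·639 + 477; 639 = 1·477 + 162; 477 = 2·162 + 153; 162 = 1·153 + 9; 153 = 17·9 + 0. Last nonzero remainder: 9.

9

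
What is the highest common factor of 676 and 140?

676 = 2² · 13²
140 = 2² · 5 · 7
Common: 2² = 4

4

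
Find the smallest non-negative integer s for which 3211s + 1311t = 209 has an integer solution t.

Euclid: 3211 = 2·1311 + 589; 1311 = 2·589 + 133; 589 = 4·133 + 57; 133 = 2·57 + 19; 57 = 3·19 + 0 → gcd = 19; 209 = 19·11.
Back-substitution yields 3211·(-20) + 1311·(49) = 19, so one solution is s = -20·11 = -220, t = 49·11 = 539.
Solutions in s differ by 1311/19 = 69; the one in [0, 69) is -220 mod 69 = 56.

56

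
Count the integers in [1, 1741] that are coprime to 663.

1009

Prime factors of 663: 3, 13, 17. Count integers ≤ 1741 divisible by none of them.
By inclusion–exclusion: 1741 − ⌊1741/3⌋ − ⌊1741/13⌋ − ⌊1741/17⌋ + ⌊1741/39⌋ + ⌊1741/51⌋ + ⌊1741/221⌋ − ⌊1741/663⌋ = 1009.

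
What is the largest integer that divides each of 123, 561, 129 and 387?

123 = 3 · 41; 561 = 3 · 11 · 17; 129 = 3 · 43; 387 = 3² · 43
gcd takes min exponent of each prime: 3 = 3

3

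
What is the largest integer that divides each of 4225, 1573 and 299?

13

4225 = 5² · 13²; 1573 = 11² · 13; 299 = 13 · 23
gcd takes min exponent of each prime: 13 = 13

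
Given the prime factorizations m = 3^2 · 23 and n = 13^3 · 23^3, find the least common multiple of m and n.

240578091

max exponent per prime: 3^2 · 13^3 · 23^3 = 240578091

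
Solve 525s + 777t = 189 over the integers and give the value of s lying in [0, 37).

Euclid: 777 = 1·525 + 252; 525 = 2·252 + 21; 252 = 12·21 + 0 → gcd = 21; 189 = 21·9.
Back-substitution yields 525·(3) + 777·(-2) = 21, so one solution is s = 3·9 = 27, t = -2·9 = -18.
Solutions in s differ by 777/21 = 37; the one in [0, 37) is 27 mod 37 = 27.

27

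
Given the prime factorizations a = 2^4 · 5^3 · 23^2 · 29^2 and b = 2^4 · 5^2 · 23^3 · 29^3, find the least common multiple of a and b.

593481926000

max exponent per prime: 2^4 · 5^3 · 23^3 · 29^3 = 593481926000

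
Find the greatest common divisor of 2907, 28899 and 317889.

gcd(2907, 28899): 28899 = 9·2907 + 2736; 2907 = 1·2736 + 171; 2736 = 16·171 + 0 → 171
gcd(171, 317889): 317889 = 1859·171 + 0 → 171

171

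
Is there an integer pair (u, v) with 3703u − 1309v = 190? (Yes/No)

No

gcd(3703, 1309): 3703 = 2·1309 + 1085; 1309 = 1·1085 + 224; 1085 = 4·224 + 189; 224 = 1·189 + 35; 189 = 5·35 + 14; 35 = 2·14 + 7; 14 = 2·7 + 0 → 7
7 does not divide 190, so a solution does not exist.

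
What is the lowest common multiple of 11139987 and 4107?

11139987 = 3 · 41² · 47²; 4107 = 3 · 37²
max exponents: 3 · 37² · 41² · 47² = 15250642203

15250642203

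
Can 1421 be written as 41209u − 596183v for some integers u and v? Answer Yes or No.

Yes

By Bézout, 41209u − 596183v = 1421 has integer solutions iff gcd(41209, 596183) | 1421.
Euclid: 596183 = 14·41209 + 19257; 41209 = 2·19257 + 2695; 19257 = 7·2695 + 392; 2695 = 6·392 + 343; 392 = 1·343 + 49; 343 = 7·49 + 0. gcd = 49; 1421 mod 49 = 0. Yes.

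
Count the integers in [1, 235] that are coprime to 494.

103

494 = 2·13·19. Inclusion–exclusion on these primes:
235 − ⌊235/2⌋ − ⌊235/13⌋ − ⌊235/19⌋ + ⌊235/26⌋ + ⌊235/38⌋ + ⌊235/247⌋ − ⌊235/494⌋ = 103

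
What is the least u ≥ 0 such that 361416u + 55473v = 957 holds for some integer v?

Euclid: 361416 = 6·55473 + 28578; 55473 = 1·28578 + 26895; 28578 = 1·26895 + 1683; 26895 = 15·1683 + 1650; 1683 = 1·1650 + 33; 1650 = 50·33 + 0 → gcd = 33; 957 = 33·29.
Back-substitution yields 361416·(33) + 55473·(-215) = 33, so one solution is u = 33·29 = 957, v = -215·29 = -6235.
Solutions in u differ by 55473/33 = 1681; the one in [0, 1681) is 957 mod 1681 = 957.

957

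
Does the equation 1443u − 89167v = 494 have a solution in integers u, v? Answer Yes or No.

gcd(1443, 89167): 89167 = 61·1443 + 1144; 1443 = 1·1144 + 299; 1144 = 3·299 + 247; 299 = 1·247 + 52; 247 = 4·52 + 39; 52 = 1·39 + 13; 39 = 3·13 + 0 → 13
13 divides 494, so a solution exists.

Yes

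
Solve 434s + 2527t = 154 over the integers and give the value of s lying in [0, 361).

12

gcd(434, 2527) = 7 (Euclid: 2527 = 5·434 + 357; 434 = 1·357 + 77; 357 = 4·77 + 49; 77 = 1·49 + 28; 49 = 1·28 + 21; 28 = 1·21 + 7; 21 = 3·7 + 0), and 7 | 154.
Extended Euclid: 434·(99) + 2527·(-17) = 7. Scale by 22: s₀ = 2178.
General solution s = s₀ + 361k; reducing mod 361 gives s = 12 (and t = -2).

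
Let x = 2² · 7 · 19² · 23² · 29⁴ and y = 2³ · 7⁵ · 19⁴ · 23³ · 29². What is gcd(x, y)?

min exponent per shared prime: 2² · 7 · 19² · 23² · 29² = 4496938012

4496938012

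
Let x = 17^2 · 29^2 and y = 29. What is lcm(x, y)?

max exponent per prime: 17^2 · 29^2 = 243049

243049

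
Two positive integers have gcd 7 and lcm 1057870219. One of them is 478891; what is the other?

p·q = gcd·lcm = 7·1057870219 = 7405091533, so q = 7405091533/478891 = 15463.

15463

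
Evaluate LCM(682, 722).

246202

gcd first: 722 = 1·682 + 40; 682 = 17·40 + 2; 40 = 20·2 + 0 → gcd = 2
lcm = 682·722/gcd = 492404/2 = 246202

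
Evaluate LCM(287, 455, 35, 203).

287 = 7 · 41; 455 = 5 · 7 · 13; 35 = 5 · 7; 203 = 7 · 29
lcm takes max exponent of each prime: 5 · 7 · 13 · 29 · 41 = 540995

540995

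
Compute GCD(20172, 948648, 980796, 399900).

12

gcd(20172, 948648): 948648 = 47·20172 + 564; 20172 = 35·564 + 432; 564 = 1·432 + 132; 432 = 3·132 + 36; 132 = 3·36 + 24; 36 = 1·24 + 12; 24 = 2·12 + 0 → 12
gcd(12, 980796): 980796 = 81733·12 + 0 → 12
gcd(12, 399900): 399900 = 33325·12 + 0 → 12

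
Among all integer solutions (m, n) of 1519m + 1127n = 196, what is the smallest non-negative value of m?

Reduce mod 1127: 1519m ≡ 196 (mod 1127). With g = gcd(1519, 1127) = 49 dividing 196, divide through: 31m ≡ 4 (mod 23).
Since gcd(31, 23) = 1, m ≡ 4·(31)⁻¹ ≡ 12 (mod 23). Smallest non-negative: 12.

12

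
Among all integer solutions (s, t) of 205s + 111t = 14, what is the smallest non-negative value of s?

71

Euclid: 205 = 1·111 + 94; 111 = 1·94 + 17; 94 = 5·17 + 9; 17 = 1·9 + 8; 9 = 1·8 + 1; 8 = 8·1 + 0 → gcd = 1; 14 = 1·14.
Back-substitution yields 205·(13) + 111·(-24) = 1, so one solution is s = 13·14 = 182, t = -24·14 = -336.
Solutions in s differ by 111/1 = 111; the one in [0, 111) is 182 mod 111 = 71.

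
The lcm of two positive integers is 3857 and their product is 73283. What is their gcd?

From gcd × lcm = ab: gcd = 73283 / 3857 = 19.

19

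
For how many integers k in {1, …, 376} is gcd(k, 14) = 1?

14 = 2·7. Inclusion–exclusion on these primes:
376 − ⌊376/2⌋ − ⌊376/7⌋ + ⌊376/14⌋ = 161

161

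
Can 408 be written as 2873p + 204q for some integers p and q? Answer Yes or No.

Yes

By Bézout, 2873p + 204q = 408 has integer solutions iff gcd(2873, 204) | 408.
Euclid: 2873 = 14·204 + 17; 204 = 12·17 + 0. gcd = 17; 408 mod 17 = 0. Yes.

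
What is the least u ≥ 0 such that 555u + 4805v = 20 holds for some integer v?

355

Reduce mod 4805: 555u ≡ 20 (mod 4805). With g = gcd(555, 4805) = 5 dividing 20, divide through: 111u ≡ 4 (mod 961).
Since gcd(111, 961) = 1, u ≡ 4·(111)⁻¹ ≡ 355 (mod 961). Smallest non-negative: 355.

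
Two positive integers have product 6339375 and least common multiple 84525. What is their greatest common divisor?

gcd·lcm = product, so gcd = 6339375/84525 = 75.

75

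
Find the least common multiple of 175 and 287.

7175

175 = 5² · 7; 287 = 7 · 41
max exponents: 5² · 7 · 41 = 7175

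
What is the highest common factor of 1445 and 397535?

5

Euclid: 397535 = 275·1445 + 160; 1445 = 9·160 + 5; 160 = 32·5 + 0. Last nonzero remainder: 5.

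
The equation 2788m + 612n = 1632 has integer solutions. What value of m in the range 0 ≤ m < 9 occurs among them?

Reduce mod 612: 2788m ≡ 1632 (mod 612). With g = gcd(2788, 612) = 68 dividing 1632, divide through: 41m ≡ 24 (mod 9).
Since gcd(41, 9) = 1, m ≡ 24·(41)⁻¹ ≡ 3 (mod 9). Smallest non-negative: 3.

3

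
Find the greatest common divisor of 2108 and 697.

17

2108 = 2² · 17 · 31
697 = 17 · 41
Common: 17 = 17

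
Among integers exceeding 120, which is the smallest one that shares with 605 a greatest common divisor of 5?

125

605 = 5·121. Any a with gcd(a, 605) = 5 is a multiple of 5, say 5s, with s coprime to 121.
Need s > 120/5, so s ≥ 25. First s ≥ 25 with gcd(s, 121) = 1 is s = 25. Thus a = 5·25 = 125.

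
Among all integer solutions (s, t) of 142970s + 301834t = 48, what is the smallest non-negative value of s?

79418

Reduce mod 301834: 142970s ≡ 48 (mod 301834). With g = gcd(142970, 301834) = 2 dividing 48, divide through: 71485s ≡ 24 (mod 150917).
Since gcd(71485, 150917) = 1, s ≡ 24·(71485)⁻¹ ≡ 79418 (mod 150917). Smallest non-negative: 79418.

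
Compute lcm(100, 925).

3700

100 = 2² · 5²; 925 = 5² · 37
max exponents: 2² · 5² · 37 = 3700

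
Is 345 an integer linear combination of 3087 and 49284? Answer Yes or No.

No

gcd(3087, 49284): 49284 = 15·3087 + 2979; 3087 = 1·2979 + 108; 2979 = 27·108 + 63; 108 = 1·63 + 45; 63 = 1·45 + 18; 45 = 2·18 + 9; 18 = 2·9 + 0 → 9
9 does not divide 345, so a solution does not exist.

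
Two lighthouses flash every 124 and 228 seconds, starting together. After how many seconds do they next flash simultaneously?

7068

gcd first: 228 = 1·124 + 104; 124 = 1·104 + 20; 104 = 5·20 + 4; 20 = 5·4 + 0 → gcd = 4
lcm = 124·228/gcd = 28272/4 = 7068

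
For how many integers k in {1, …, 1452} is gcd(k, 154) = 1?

565

154 = 2·7·11. Inclusion–exclusion on these primes:
1452 − ⌊1452/2⌋ − ⌊1452/7⌋ − ⌊1452/11⌋ + ⌊1452/14⌋ + ⌊1452/22⌋ + ⌊1452/77⌋ − ⌊1452/154⌋ = 565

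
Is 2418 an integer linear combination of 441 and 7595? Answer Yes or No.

No

By Bézout, 441u + 7595v = 2418 has integer solutions iff gcd(441, 7595) | 2418.
Euclid: 7595 = 17·441 + 98; 441 = 4·98 + 49; 98 = 2·49 + 0. gcd = 49; 2418 mod 49 = 17. No.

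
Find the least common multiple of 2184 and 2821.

67704

2184 = 2³ · 3 · 7 · 13; 2821 = 7 · 13 · 31
max exponents: 2³ · 3 · 7 · 13 · 31 = 67704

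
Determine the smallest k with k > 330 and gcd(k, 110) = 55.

gcd(k, 110) = 55 forces 55 | k; write k = 55s. Then gcd(55s, 55·2) = 55·gcd(s, 2), so need gcd(s, 2) = 1.
55s > 330 gives s ≥ 7. The least s ≥ 7 coprime to 2 is 7, so k = 55·7 = 385.

385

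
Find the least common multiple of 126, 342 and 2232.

lcm(126, 342) = 126·342/gcd = 43092/18 = 2394
lcm(2394, 2232) = 2394·2232/gcd = 5343408/18 = 296856

296856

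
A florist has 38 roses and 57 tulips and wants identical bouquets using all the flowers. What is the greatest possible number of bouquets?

Euclid: 57 = 1·38 + 19; 38 = 2·19 + 0. Last nonzero remainder: 19.

19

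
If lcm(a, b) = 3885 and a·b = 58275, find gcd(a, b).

From gcd × lcm = ab: gcd = 58275 / 3885 = 15.

15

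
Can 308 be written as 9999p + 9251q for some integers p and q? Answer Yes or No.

gcd(9999, 9251): 9999 = 1·9251 + 748; 9251 = 12·748 + 275; 748 = 2·275 + 198; 275 = 1·198 + 77; 198 = 2·77 + 44; 77 = 1·44 + 33; 44 = 1·33 + 11; 33 = 3·11 + 0 → 11
11 divides 308, so a solution exists.

Yes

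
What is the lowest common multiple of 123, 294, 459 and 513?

123 = 3 · 41; 294 = 2 · 3 · 7²; 459 = 3³ · 17; 513 = 3³ · 19
lcm takes max exponent of each prime: 2 · 3³ · 7² · 17 · 19 · 41 = 35040978

35040978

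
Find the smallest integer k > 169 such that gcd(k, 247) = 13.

182

Multiples of 13 above 169: 13·14, 13·15, … . Need the cofactor coprime to 247/13 = 19.
Checking s = 14, 15, … the first with gcd(s, 19) = 1 is s = 14, giving 182.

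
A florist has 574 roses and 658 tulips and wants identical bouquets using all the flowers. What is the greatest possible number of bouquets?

14

Euclid: 658 = 1·574 + 84; 574 = 6·84 + 70; 84 = 1·70 + 14; 70 = 5·14 + 0. Last nonzero remainder: 14.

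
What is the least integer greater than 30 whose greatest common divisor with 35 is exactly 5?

40

gcd(k, 35) = 5 forces 5 | k; write k = 5s. Then gcd(5s, 5·7) = 5·gcd(s, 7), so need gcd(s, 7) = 1.
5s > 30 gives s ≥ 7. The least s ≥ 7 coprime to 7 is 8, so k = 5·8 = 40.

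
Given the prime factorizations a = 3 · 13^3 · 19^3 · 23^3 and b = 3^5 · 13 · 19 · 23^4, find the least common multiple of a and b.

max exponent per prime: 3^5 · 13^3 · 19^3 · 23^4 = 1024727703350949

1024727703350949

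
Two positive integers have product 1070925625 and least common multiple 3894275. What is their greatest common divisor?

275

gcd·lcm = product, so gcd = 1070925625/3894275 = 275.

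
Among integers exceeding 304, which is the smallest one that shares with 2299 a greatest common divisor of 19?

323

2299 = 19·121. Any t with gcd(t, 2299) = 19 is a multiple of 19, say 19s, with s coprime to 121.
Need s > 304/19, so s ≥ 17. First s ≥ 17 with gcd(s, 121) = 1 is s = 17. Thus t = 19·17 = 323.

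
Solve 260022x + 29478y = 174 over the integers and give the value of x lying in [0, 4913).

3199

Euclid: 260022 = 8·29478 + 24198; 29478 = 1·24198 + 5280; 24198 = 4·5280 + 3078; 5280 = 1·3078 + 2202; 3078 = 1·2202 + 876; 2202 = 2·876 + 450; 876 = 1·450 + 426; 450 = 1·426 + 24; 426 = 17·24 + 18; 24 = 1·18 + 6; 18 = 3·6 + 0 → gcd = 6; 174 = 6·29.
Back-substitution yields 260022·(-1245) + 29478·(10982) = 6, so one solution is x = -1245·29 = -36105, y = 10982·29 = 318478.
Solutions in x differ by 29478/6 = 4913; the one in [0, 4913) is -36105 mod 4913 = 3199.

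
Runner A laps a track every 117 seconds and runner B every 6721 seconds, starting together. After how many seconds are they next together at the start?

60489

117 = 3² · 13; 6721 = 11 · 13 · 47
max exponents: 3² · 11 · 13 · 47 = 60489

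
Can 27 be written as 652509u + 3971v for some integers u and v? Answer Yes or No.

No

gcd(652509, 3971): 652509 = 164·3971 + 1265; 3971 = 3·1265 + 176; 1265 = 7·176 + 33; 176 = 5·33 + 11; 33 = 3·11 + 0 → 11
11 does not divide 27, so a solution does not exist.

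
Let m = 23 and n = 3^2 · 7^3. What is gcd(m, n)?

min exponent per shared prime: (none) = 1

1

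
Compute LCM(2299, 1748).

211508

gcd first: 2299 = 1·1748 + 551; 1748 = 3·551 + 95; 551 = 5·95 + 76; 95 = 1·76 + 19; 76 = 4·19 + 0 → gcd = 19
lcm = 2299·1748/gcd = 4018652/19 = 211508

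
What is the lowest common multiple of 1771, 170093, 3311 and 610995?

58036582065

1771 = 7 · 11 · 23; 170093 = 7 · 11 · 47²; 3311 = 7 · 11 · 43; 610995 = 3 · 5 · 7 · 11 · 23²
lcm takes max exponent of each prime: 3 · 5 · 7 · 11 · 23² · 43 · 47² = 58036582065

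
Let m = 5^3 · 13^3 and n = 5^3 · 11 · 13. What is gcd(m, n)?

min exponent per shared prime: 5^3 · 13 = 1625

1625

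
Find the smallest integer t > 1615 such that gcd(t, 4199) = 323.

1938

Multiples of 323 above 1615: 323·6, 323·7, … . Need the cofactor coprime to 4199/323 = 13.
Checking s = 6, 7, … the first with gcd(s, 13) = 1 is s = 6, giving 1938.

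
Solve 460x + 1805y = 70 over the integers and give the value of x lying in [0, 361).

8

Reduce mod 1805: 460x ≡ 70 (mod 1805). With g = gcd(460, 1805) = 5 dividing 70, divide through: 92x ≡ 14 (mod 361).
Since gcd(92, 361) = 1, x ≡ 14·(92)⁻¹ ≡ 8 (mod 361). Smallest non-negative: 8.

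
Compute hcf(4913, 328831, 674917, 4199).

17

gcd(4913, 328831): 328831 = 66·4913 + 4573; 4913 = 1·4573 + 340; 4573 = 13·340 + 153; 340 = 2·153 + 34; 153 = 4·34 + 17; 34 = 2·17 + 0 → 17
gcd(17, 674917): 674917 = 39701·17 + 0 → 17
gcd(17, 4199): 4199 = 247·17 + 0 → 17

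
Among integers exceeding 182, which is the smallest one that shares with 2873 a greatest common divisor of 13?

gcd(x, 2873) = 13 forces 13 | x; write x = 13s. Then gcd(13s, 13·221) = 13·gcd(s, 221), so need gcd(s, 221) = 1.
13s > 182 gives s ≥ 15. The least s ≥ 15 coprime to 221 is 15, so x = 13·15 = 195.

195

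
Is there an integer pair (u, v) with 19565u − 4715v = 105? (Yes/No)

gcd(19565, 4715): 19565 = 4·4715 + 705; 4715 = 6·705 + 485; 705 = 1·485 + 220; 485 = 2·220 + 45; 220 = 4·45 + 40; 45 = 1·40 + 5; 40 = 8·5 + 0 → 5
5 divides 105, so a solution exists.

Yes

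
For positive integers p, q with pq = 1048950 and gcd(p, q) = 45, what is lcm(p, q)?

23310

For any two positive integers, gcd × lcm equals their product. Hence lcm = 1048950 / 45 = 23310.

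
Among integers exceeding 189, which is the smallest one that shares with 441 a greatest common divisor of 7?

gcd(k, 441) = 7 forces 7 | k; write k = 7s. Then gcd(7s, 7·63) = 7·gcd(s, 63), so need gcd(s, 63) = 1.
7s > 189 gives s ≥ 28. The least s ≥ 28 coprime to 63 is 29, so k = 7·29 = 203.

203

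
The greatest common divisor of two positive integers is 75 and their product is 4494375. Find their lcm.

59925

Since gcd(p,q)·lcm(p,q) = pq, lcm = 4494375/75 = 59925.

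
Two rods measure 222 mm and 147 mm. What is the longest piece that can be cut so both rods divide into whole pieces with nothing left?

222 = 2 · 3 · 37
147 = 3 · 7²
Common: 3 = 3

3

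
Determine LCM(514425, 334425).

514425 = 3 · 5² · 19³; 334425 = 3 · 5² · 7³ · 13
max exponents: 3 · 5² · 7³ · 13 · 19³ = 2293821075

2293821075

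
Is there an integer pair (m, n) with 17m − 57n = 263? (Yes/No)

Yes

By Bézout, 17m − 57n = 263 has integer solutions iff gcd(17, 57) | 263.
Euclid: 57 = 3·17 + 6; 17 = 2·6 + 5; 6 = 1·5 + 1; 5 = 5·1 + 0. gcd = 1; 263 mod 1 = 0. Yes.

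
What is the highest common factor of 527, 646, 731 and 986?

gcd(527, 646): 646 = 1·527 + 119; 527 = 4·119 + 51; 119 = 2·51 + 17; 51 = 3·17 + 0 → 17
gcd(17, 731): 731 = 43·17 + 0 → 17
gcd(17, 986): 986 = 58·17 + 0 → 17

17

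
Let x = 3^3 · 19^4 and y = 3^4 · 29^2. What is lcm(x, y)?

max exponent per prime: 3^4 · 19^4 · 29^2 = 8877596841

8877596841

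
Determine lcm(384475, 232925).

511736225

gcd first: 384475 = 1·232925 + 151550; 232925 = 1·151550 + 81375; 151550 = 1·81375 + 70175; 81375 = 1·70175 + 11200; 70175 = 6·11200 + 2975; 11200 = 3·2975 + 2275; 2975 = 1·2275 + 700; 2275 = 3·700 + 175; 700 = 4·175 + 0 → gcd = 175
lcm = 384475·232925/gcd = 89553839375/175 = 511736225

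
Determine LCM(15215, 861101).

770685395

15215 = 5 · 17 · 179; 861101 = 17 · 37³
max exponents: 5 · 17 · 37³ · 179 = 770685395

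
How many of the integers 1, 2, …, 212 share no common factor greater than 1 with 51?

Prime factors of 51: 3, 17. Count integers ≤ 212 divisible by none of them.
By inclusion–exclusion: 212 − ⌊212/3⌋ − ⌊212/17⌋ + ⌊212/51⌋ = 134.

134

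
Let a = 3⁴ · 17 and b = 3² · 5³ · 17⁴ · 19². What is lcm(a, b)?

305279695125

max exponent per prime: 3⁴ · 5³ · 17⁴ · 19² = 305279695125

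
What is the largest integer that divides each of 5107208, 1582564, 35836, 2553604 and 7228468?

gcd(5107208, 1582564): 5107208 = 3·1582564 + 359516; 1582564 = 4·359516 + 144500; 359516 = 2·144500 + 70516; 144500 = 2·70516 + 3468; 70516 = 20·3468 + 1156; 3468 = 3·1156 + 0 → 1156
gcd(1156, 35836): 35836 = 31·1156 + 0 → 1156
gcd(1156, 2553604): 2553604 = 2209·1156 + 0 → 1156
gcd(1156, 7228468): 7228468 = 6253·1156 + 0 → 1156

1156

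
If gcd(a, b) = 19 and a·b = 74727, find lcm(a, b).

For any two positive integers, gcd × lcm equals their product. Hence lcm = 74727 / 19 = 3933.

3933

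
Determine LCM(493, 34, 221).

493 = 17 · 29; 34 = 2 · 17; 221 = 13 · 17
lcm takes max exponent of each prime: 2 · 13 · 17 · 29 = 12818

12818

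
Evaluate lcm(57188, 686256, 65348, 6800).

57188 = 2² · 17 · 29²; 686256 = 2⁴ · 3 · 17 · 29²; 65348 = 2² · 17 · 31²; 6800 = 2⁴ · 5² · 17
lcm takes max exponent of each prime: 2⁴ · 3 · 5² · 17 · 29² · 31² = 16487300400

16487300400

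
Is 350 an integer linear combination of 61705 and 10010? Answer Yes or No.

Yes

By Bézout, 61705x + 10010y = 350 has integer solutions iff gcd(61705, 10010) | 350.
Euclid: 61705 = 6·10010 + 1645; 10010 = 6·1645 + 140; 1645 = 11·140 + 105; 140 = 1·105 + 35; 105 = 3·35 + 0. gcd = 35; 350 mod 35 = 0. Yes.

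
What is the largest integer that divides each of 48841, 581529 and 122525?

169

gcd(48841, 581529): 581529 = 11·48841 + 44278; 48841 = 1·44278 + 4563; 44278 = 9·4563 + 3211; 4563 = 1·3211 + 1352; 3211 = 2·1352 + 507; 1352 = 2·507 + 338; 507 = 1·338 + 169; 338 = 2·169 + 0 → 169
gcd(169, 122525): 122525 = 725·169 + 0 → 169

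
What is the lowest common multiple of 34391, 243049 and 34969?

3499662551

lcm(34391, 243049) = 34391·243049/gcd = 8358698159/289 = 28922831
lcm(28922831, 34969) = 28922831·34969/gcd = 1011402477239/289 = 3499662551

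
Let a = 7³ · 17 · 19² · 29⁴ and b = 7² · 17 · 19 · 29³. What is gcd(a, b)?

386004703

min exponent per shared prime: 7² · 17 · 19 · 29³ = 386004703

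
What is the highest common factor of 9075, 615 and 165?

15

gcd(9075, 615): 9075 = 14·615 + 465; 615 = 1·465 + 150; 465 = 3·150 + 15; 150 = 10·15 + 0 → 15
gcd(15, 165): 165 = 11·15 + 0 → 15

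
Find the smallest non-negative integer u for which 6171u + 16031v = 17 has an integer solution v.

gcd(6171, 16031) = 17 (Euclid: 16031 = 2·6171 + 3689; 6171 = 1·3689 + 2482; 3689 = 1·2482 + 1207; 2482 = 2·1207 + 68; 1207 = 17·68 + 51; 68 = 1·51 + 17; 51 = 3·17 + 0), and 17 | 17.
Extended Euclid: 6171·(239) + 16031·(-92) = 17. Scale by 1: u₀ = 239.
General solution u = u₀ + 943t; reducing mod 943 gives u = 239 (and v = -92).

239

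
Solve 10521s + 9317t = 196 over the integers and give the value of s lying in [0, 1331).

774

Reduce mod 9317: 10521s ≡ 196 (mod 9317). With g = gcd(10521, 9317) = 7 dividing 196, divide through: 1503s ≡ 28 (mod 1331).
Since gcd(1503, 1331) = 1, s ≡ 28·(1503)⁻¹ ≡ 774 (mod 1331). Smallest non-negative: 774.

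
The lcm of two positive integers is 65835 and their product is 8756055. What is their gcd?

133

gcd·lcm = product, so gcd = 8756055/65835 = 133.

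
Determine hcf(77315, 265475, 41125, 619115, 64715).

35

77315 = 5 · 7 · 47²; 265475 = 5² · 7 · 37 · 41; 41125 = 5³ · 7 · 47; 619115 = 5 · 7³ · 19²; 64715 = 5 · 7 · 43²
gcd takes min exponent of each prime: 5 · 7 = 35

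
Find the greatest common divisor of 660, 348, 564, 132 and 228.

gcd(660, 348): 660 = 1·348 + 312; 348 = 1·312 + 36; 312 = 8·36 + 24; 36 = 1·24 + 12; 24 = 2·12 + 0 → 12
gcd(12, 564): 564 = 47·12 + 0 → 12
gcd(12, 132): 132 = 11·12 + 0 → 12
gcd(12, 228): 228 = 19·12 + 0 → 12

12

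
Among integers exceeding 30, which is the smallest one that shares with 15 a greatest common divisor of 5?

35

Multiples of 5 above 30: 5·7, 5·8, … . Need the cofactor coprime to 15/5 = 3.
Checking s = 7, 8, … the first with gcd(s, 3) = 1 is s = 7, giving 35.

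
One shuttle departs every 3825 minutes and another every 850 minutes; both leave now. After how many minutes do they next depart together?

7650

gcd first: 3825 = 4·850 + 425; 850 = 2·425 + 0 → gcd = 425
lcm = 3825·850/gcd = 3251250/425 = 7650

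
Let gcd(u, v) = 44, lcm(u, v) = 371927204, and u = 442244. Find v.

u·v = gcd·lcm = 44·371927204 = 16364796976, so v = 16364796976/442244 = 37004.

37004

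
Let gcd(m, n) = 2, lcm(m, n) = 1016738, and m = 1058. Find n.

1922

Using mn = gcd(m,n)·lcm(m,n) = 2·1016738 = 2033476, we get n = 2033476/1058 = 1922.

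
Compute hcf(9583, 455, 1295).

7

gcd(9583, 455): 9583 = 21·455 + 28; 455 = 16·28 + 7; 28 = 4·7 + 0 → 7
gcd(7, 1295): 1295 = 185·7 + 0 → 7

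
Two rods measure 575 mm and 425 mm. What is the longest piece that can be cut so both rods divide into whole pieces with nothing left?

25

575 = 5² · 23
425 = 5² · 17
Common: 5² = 25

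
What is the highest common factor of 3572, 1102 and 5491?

3572 = 2² · 19 · 47; 1102 = 2 · 19 · 29; 5491 = 17² · 19
gcd takes min exponent of each prime: 19 = 19

19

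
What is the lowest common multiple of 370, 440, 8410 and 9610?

lcm(370, 440) = 370·440/gcd = 162800/10 = 16280
lcm(16280, 8410) = 16280·8410/gcd = 136914800/10 = 13691480
lcm(13691480, 9610) = 13691480·9610/gcd = 131575122800/10 = 13157512280

13157512280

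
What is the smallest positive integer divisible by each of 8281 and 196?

gcd first: 8281 = 42·196 + 49; 196 = 4·49 + 0 → gcd = 49
lcm = 8281·196/gcd = 1623076/49 = 33124

33124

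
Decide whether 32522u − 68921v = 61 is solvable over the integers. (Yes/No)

Yes

By Bézout, 32522u − 68921v = 61 has integer solutions iff gcd(32522, 68921) | 61.
Euclid: 68921 = 2·32522 + 3877; 32522 = 8·3877 + 1506; 3877 = 2·1506 + 865; 1506 = 1·865 + 641; 865 = 1·641 + 224; 641 = 2·224 + 193; 224 = 1·193 + 31; 193 = 6·31 + 7; 31 = 4·7 + 3; 7 = 2·3 + 1; 3 = 3·1 + 0. gcd = 1; 61 mod 1 = 0. Yes.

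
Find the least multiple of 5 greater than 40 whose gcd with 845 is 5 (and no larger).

845 = 5·169. Any t with gcd(t, 845) = 5 is a multiple of 5, say 5s, with s coprime to 169.
Need s > 40/5, so s ≥ 9. First s ≥ 9 with gcd(s, 169) = 1 is s = 9. Thus t = 5·9 = 45.

45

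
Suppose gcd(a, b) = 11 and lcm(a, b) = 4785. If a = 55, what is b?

957

Using ab = gcd(a,b)·lcm(a,b) = 11·4785 = 52635, we get b = 52635/55 = 957.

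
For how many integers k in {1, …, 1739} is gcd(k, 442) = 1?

756

Prime factors of 442: 2, 13, 17. Count integers ≤ 1739 divisible by none of them.
By inclusion–exclusion: 1739 − ⌊1739/2⌋ − ⌊1739/13⌋ − ⌊1739/17⌋ + ⌊1739/26⌋ + ⌊1739/34⌋ + ⌊1739/221⌋ − ⌊1739/442⌋ = 756.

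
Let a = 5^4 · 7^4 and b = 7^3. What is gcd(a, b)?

min exponent per shared prime: 7^3 = 343

343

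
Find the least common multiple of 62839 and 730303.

gcd first: 730303 = 11·62839 + 39074; 62839 = 1·39074 + 23765; 39074 = 1·23765 + 15309; 23765 = 1·15309 + 8456; 15309 = 1·8456 + 6853; 8456 = 1·6853 + 1603; 6853 = 4·1603 + 441; 1603 = 3·441 + 280; 441 = 1·280 + 161; 280 = 1·161 + 119; 161 = 1·119 + 42; 119 = 2·42 + 35; 42 = 1·35 + 7; 35 = 5·7 + 0 → gcd = 7
lcm = 62839·730303/gcd = 45891510217/7 = 6555930031

6555930031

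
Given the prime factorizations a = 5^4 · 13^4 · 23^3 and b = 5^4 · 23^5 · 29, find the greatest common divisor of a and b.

7604375

min exponent per shared prime: 5^4 · 23^3 = 7604375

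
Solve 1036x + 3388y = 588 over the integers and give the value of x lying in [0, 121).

Euclid: 3388 = 3·1036 + 280; 1036 = 3·280 + 196; 280 = 1·196 + 84; 196 = 2·84 + 28; 84 = 3·28 + 0 → gcd = 28; 588 = 28·21.
Back-substitution yields 1036·(36) + 3388·(-11) = 28, so one solution is x = 36·21 = 756, y = -11·21 = -231.
Solutions in x differ by 3388/28 = 121; the one in [0, 121) is 756 mod 121 = 30.

30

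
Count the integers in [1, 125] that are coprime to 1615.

89

Prime factors of 1615: 5, 17, 19. Count integers ≤ 125 divisible by none of them.
By inclusion–exclusion: 125 − ⌊125/5⌋ − ⌊125/17⌋ − ⌊125/19⌋ + ⌊125/85⌋ + ⌊125/95⌋ + ⌊125/323⌋ − ⌊125/1615⌋ = 89.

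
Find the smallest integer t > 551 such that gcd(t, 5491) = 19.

gcd(t, 5491) = 19 forces 19 | t; write t = 19s. Then gcd(19s, 19·289) = 19·gcd(s, 289), so need gcd(s, 289) = 1.
19s > 551 gives s ≥ 30. The least s ≥ 30 coprime to 289 is 30, so t = 19·30 = 570.

570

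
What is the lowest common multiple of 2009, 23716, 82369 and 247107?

119599788

lcm(2009, 23716) = 2009·23716/gcd = 47645444/49 = 972356
lcm(972356, 82369) = 972356·82369/gcd = 80091991364/2009 = 39866596
lcm(39866596, 247107) = 39866596·247107/gcd = 9851314937772/82369 = 119599788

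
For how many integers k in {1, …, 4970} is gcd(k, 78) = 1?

Prime factors of 78: 2, 3, 13. Count integers ≤ 4970 divisible by none of them.
By inclusion–exclusion: 4970 − ⌊4970/2⌋ − ⌊4970/3⌋ − ⌊4970/13⌋ + ⌊4970/6⌋ + ⌊4970/26⌋ + ⌊4970/39⌋ − ⌊4970/78⌋ = 1530.

1530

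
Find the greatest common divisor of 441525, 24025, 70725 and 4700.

25

441525 = 3 · 5² · 7 · 29²; 24025 = 5² · 31²; 70725 = 3 · 5² · 23 · 41; 4700 = 2² · 5² · 47
gcd takes min exponent of each prime: 5² = 25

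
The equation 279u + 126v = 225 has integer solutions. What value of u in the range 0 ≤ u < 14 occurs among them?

13

Euclid: 279 = 2·126 + 27; 126 = 4·27 + 18; 27 = 1·18 + 9; 18 = 2·9 + 0 → gcd = 9; 225 = 9·25.
Back-substitution yields 279·(5) + 126·(-11) = 9, so one solution is u = 5·25 = 125, v = -11·25 = -275.
Solutions in u differ by 126/9 = 14; the one in [0, 14) is 125 mod 14 = 13.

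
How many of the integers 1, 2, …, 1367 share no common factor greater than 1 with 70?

469

Prime factors of 70: 2, 5, 7. Count integers ≤ 1367 divisible by none of them.
By inclusion–exclusion: 1367 − ⌊1367/2⌋ − ⌊1367/5⌋ − ⌊1367/7⌋ + ⌊1367/10⌋ + ⌊1367/14⌋ + ⌊1367/35⌋ − ⌊1367/70⌋ = 469.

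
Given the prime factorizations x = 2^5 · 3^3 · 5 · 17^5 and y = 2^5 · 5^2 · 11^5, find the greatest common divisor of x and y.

160

min exponent per shared prime: 2^5 · 5 = 160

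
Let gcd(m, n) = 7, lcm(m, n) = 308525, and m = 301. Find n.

7175

m·n = gcd·lcm = 7·308525 = 2159675, so n = 2159675/301 = 7175.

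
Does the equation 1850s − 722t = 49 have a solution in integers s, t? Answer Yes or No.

By Bézout, 1850s − 722t = 49 has integer solutions iff gcd(1850, 722) | 49.
Euclid: 1850 = 2·722 + 406; 722 = 1·406 + 316; 406 = 1·316 + 90; 316 = 3·90 + 46; 90 = 1·46 + 44; 46 = 1·44 + 2; 44 = 22·2 + 0. gcd = 2; 49 mod 2 = 1. No.

No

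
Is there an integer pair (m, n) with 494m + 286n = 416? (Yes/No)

Yes

gcd(494, 286): 494 = 1·286 + 208; 286 = 1·208 + 78; 208 = 2·78 + 52; 78 = 1·52 + 26; 52 = 2·26 + 0 → 26
26 divides 416, so a solution exists.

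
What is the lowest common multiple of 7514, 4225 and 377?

70819450

lcm(7514, 4225) = 7514·4225/gcd = 31746650/13 = 2442050
lcm(2442050, 377) = 2442050·377/gcd = 920652850/13 = 70819450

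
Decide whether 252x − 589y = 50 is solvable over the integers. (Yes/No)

By Bézout, 252x − 589y = 50 has integer solutions iff gcd(252, 589) | 50.
Euclid: 589 = 2·252 + 85; 252 = 2·85 + 82; 85 = 1·82 + 3; 82 = 27·3 + 1; 3 = 3·1 + 0. gcd = 1; 50 mod 1 = 0. Yes.

Yes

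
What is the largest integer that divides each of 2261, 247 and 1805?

gcd(2261, 247): 2261 = 9·247 + 38; 247 = 6·38 + 19; 38 = 2·19 + 0 → 19
gcd(19, 1805): 1805 = 95·19 + 0 → 19

19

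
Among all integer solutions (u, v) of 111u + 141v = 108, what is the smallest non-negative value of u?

gcd(111, 141) = 3 (Euclid: 141 = 1·111 + 30; 111 = 3·30 + 21; 30 = 1·21 + 9; 21 = 2·9 + 3; 9 = 3·3 + 0), and 3 | 108.
Extended Euclid: 111·(14) + 141·(-11) = 3. Scale by 36: u₀ = 504.
General solution u = u₀ + 47t; reducing mod 47 gives u = 34 (and v = -26).

34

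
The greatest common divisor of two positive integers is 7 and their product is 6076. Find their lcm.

868

Since gcd(u,v)·lcm(u,v) = uv, lcm = 6076/7 = 868.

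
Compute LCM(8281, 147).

24843

gcd first: 8281 = 56·147 + 49; 147 = 3·49 + 0 → gcd = 49
lcm = 8281·147/gcd = 1217307/49 = 24843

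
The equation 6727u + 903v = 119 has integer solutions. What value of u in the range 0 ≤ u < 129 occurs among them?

Reduce mod 903: 6727u ≡ 119 (mod 903). With g = gcd(6727, 903) = 7 dividing 119, divide through: 961u ≡ 17 (mod 129).
Since gcd(961, 129) = 1, u ≡ 17·(961)⁻¹ ≡ 47 (mod 129). Smallest non-negative: 47.

47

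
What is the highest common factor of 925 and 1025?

25

Euclid: 1025 = 1·925 + 100; 925 = 9·100 + 25; 100 = 4·25 + 0. Last nonzero remainder: 25.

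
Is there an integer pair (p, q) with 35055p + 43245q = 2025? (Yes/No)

gcd(35055, 43245): 43245 = 1·35055 + 8190; 35055 = 4·8190 + 2295; 8190 = 3·2295 + 1305; 2295 = 1·1305 + 990; 1305 = 1·990 + 315; 990 = 3·315 + 45; 315 = 7·45 + 0 → 45
45 divides 2025, so a solution exists.

Yes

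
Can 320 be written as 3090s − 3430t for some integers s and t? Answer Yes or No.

By Bézout, 3090s − 3430t = 320 has integer solutions iff gcd(3090, 3430) | 320.
Euclid: 3430 = 1·3090 + 340; 3090 = 9·340 + 30; 340 = 11·30 + 10; 30 = 3·10 + 0. gcd = 10; 320 mod 10 = 0. Yes.

Yes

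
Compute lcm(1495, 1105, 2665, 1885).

30218435

lcm(1495, 1105) = 1495·1105/gcd = 1651975/65 = 25415
lcm(25415, 2665) = 25415·2665/gcd = 67730975/65 = 1042015
lcm(1042015, 1885) = 1042015·1885/gcd = 1964198275/65 = 30218435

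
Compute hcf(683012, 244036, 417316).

683012 = 2² · 11 · 19² · 43; 244036 = 2² · 13² · 19²; 417316 = 2² · 17² · 19²
gcd takes min exponent of each prime: 2² · 19² = 1444

1444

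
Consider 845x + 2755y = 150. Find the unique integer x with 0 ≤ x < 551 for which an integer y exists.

gcd(845, 2755) = 5 (Euclid: 2755 = 3·845 + 220; 845 = 3·220 + 185; 220 = 1·185 + 35; 185 = 5·35 + 10; 35 = 3·10 + 5; 10 = 2·5 + 0), and 5 | 150.
Extended Euclid: 845·(-238) + 2755·(73) = 5. Scale by 30: x₀ = -7140.
General solution x = x₀ + 551t; reducing mod 551 gives x = 23 (and y = -7).

23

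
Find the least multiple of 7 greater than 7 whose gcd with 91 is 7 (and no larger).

14

91 = 7·13. Any a with gcd(a, 91) = 7 is a multiple of 7, say 7s, with s coprime to 13.
Need s > 7/7, so s ≥ 2. First s ≥ 2 with gcd(s, 13) = 1 is s = 2. Thus a = 7·2 = 14.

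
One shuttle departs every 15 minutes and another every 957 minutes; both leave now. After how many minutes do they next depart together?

gcd first: 957 = 63·15 + 12; 15 = 1·12 + 3; 12 = 4·3 + 0 → gcd = 3
lcm = 15·957/gcd = 14355/3 = 4785

4785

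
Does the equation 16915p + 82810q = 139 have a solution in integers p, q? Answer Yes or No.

gcd(16915, 82810): 82810 = 4·16915 + 15150; 16915 = 1·15150 + 1765; 15150 = 8·1765 + 1030; 1765 = 1·1030 + 735; 1030 = 1·735 + 295; 735 = 2·295 + 145; 295 = 2·145 + 5; 145 = 29·5 + 0 → 5
5 does not divide 139, so a solution does not exist.

No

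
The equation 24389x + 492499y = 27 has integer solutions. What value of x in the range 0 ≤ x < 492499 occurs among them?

295875

Reduce mod 492499: 24389x ≡ 27 (mod 492499). With g = gcd(24389, 492499) = 1 dividing 27, divide through: 24389x ≡ 27 (mod 492499).
Since gcd(24389, 492499) = 1, x ≡ 27·(24389)⁻¹ ≡ 295875 (mod 492499). Smallest non-negative: 295875.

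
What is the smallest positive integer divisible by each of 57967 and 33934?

gcd first: 57967 = 1·33934 + 24033; 33934 = 1·24033 + 9901; 24033 = 2·9901 + 4231; 9901 = 2·4231 + 1439; 4231 = 2·1439 + 1353; 1439 = 1·1353 + 86; 1353 = 15·86 + 63; 86 = 1·63 + 23; 63 = 2·23 + 17; 23 = 1·17 + 6; 17 = 2·6 + 5; 6 = 1·5 + 1; 5 = 5·1 + 0 → gcd = 1
lcm = 57967·33934/gcd = 1967052178/1 = 1967052178

1967052178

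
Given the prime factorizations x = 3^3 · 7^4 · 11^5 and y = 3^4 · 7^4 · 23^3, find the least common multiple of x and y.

max exponent per prime: 3^4 · 7^4 · 11^5 · 23^3 = 381086981413677

381086981413677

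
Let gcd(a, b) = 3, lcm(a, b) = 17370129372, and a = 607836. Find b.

85731

Using ab = gcd(a,b)·lcm(a,b) = 3·17370129372 = 52110388116, we get b = 52110388116/607836 = 85731.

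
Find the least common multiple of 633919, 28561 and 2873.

1821249287

lcm(633919, 28561) = 633919·28561/gcd = 18105360559/169 = 107132311
lcm(107132311, 2873) = 107132311·2873/gcd = 307791129503/169 = 1821249287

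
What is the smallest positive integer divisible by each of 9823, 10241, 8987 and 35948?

82788244

9823 = 11 · 19 · 47; 10241 = 7² · 11 · 19; 8987 = 11 · 19 · 43; 35948 = 2² · 11 · 19 · 43
lcm takes max exponent of each prime: 2² · 7² · 11 · 19 · 43 · 47 = 82788244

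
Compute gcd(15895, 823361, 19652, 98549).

gcd(15895, 823361): 823361 = 51·15895 + 12716; 15895 = 1·12716 + 3179; 12716 = 4·3179 + 0 → 3179
gcd(3179, 19652): 19652 = 6·3179 + 578; 3179 = 5·578 + 289; 578 = 2·289 + 0 → 289
gcd(289, 98549): 98549 = 341·289 + 0 → 289

289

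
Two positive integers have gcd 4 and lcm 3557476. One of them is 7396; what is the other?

1924

a·b = gcd·lcm = 4·3557476 = 14229904, so b = 14229904/7396 = 1924.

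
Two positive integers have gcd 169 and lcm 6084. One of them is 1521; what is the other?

p·q = gcd·lcm = 169·6084 = 1028196, so q = 1028196/1521 = 676.

676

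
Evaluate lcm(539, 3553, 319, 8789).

539 = 7² · 11; 3553 = 11 · 17 · 19; 319 = 11 · 29; 8789 = 11 · 17 · 47
lcm takes max exponent of each prime: 7² · 11 · 17 · 19 · 29 · 47 = 237294211

237294211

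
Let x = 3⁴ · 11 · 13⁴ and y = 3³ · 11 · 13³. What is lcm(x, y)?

25447851

max exponent per prime: 3⁴ · 11 · 13⁴ = 25447851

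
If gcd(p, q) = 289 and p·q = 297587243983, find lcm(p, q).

For any two positive integers, gcd × lcm equals their product. Hence lcm = 297587243983 / 289 = 1029713647.

1029713647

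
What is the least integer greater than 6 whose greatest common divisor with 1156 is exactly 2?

gcd(k, 1156) = 2 forces 2 | k; write k = 2s. Then gcd(2s, 2·578) = 2·gcd(s, 578), so need gcd(s, 578) = 1.
2s > 6 gives s ≥ 4. The least s ≥ 4 coprime to 578 is 5, so k = 2·5 = 10.

10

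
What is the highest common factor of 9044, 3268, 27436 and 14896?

9044 = 2² · 7 · 17 · 19; 3268 = 2² · 19 · 43; 27436 = 2² · 19³; 14896 = 2⁴ · 7² · 19
gcd takes min exponent of each prime: 2² · 19 = 76

76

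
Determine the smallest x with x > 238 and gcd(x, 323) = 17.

gcd(x, 323) = 17 forces 17 | x; write x = 17s. Then gcd(17s, 17·19) = 17·gcd(s, 19), so need gcd(s, 19) = 1.
17s > 238 gives s ≥ 15. The least s ≥ 15 coprime to 19 is 15, so x = 17·15 = 255.

255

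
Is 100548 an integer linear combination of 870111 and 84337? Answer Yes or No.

No

gcd(870111, 84337): 870111 = 10·84337 + 26741; 84337 = 3·26741 + 4114; 26741 = 6·4114 + 2057; 4114 = 2·2057 + 0 → 2057
2057 does not divide 100548, so a solution does not exist.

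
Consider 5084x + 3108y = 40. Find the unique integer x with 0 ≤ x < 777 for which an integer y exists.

755

gcd(5084, 3108) = 4 (Euclid: 5084 = 1·3108 + 1976; 3108 = 1·1976 + 1132; 1976 = 1·1132 + 844; 1132 = 1·844 + 288; 844 = 2·288 + 268; 288 = 1·268 + 20; 268 = 13·20 + 8; 20 = 2·8 + 4; 8 = 2·4 + 0), and 4 | 40.
Extended Euclid: 5084·(-313) + 3108·(512) = 4. Scale by 10: x₀ = -3130.
General solution x = x₀ + 777t; reducing mod 777 gives x = 755 (and y = -1235).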